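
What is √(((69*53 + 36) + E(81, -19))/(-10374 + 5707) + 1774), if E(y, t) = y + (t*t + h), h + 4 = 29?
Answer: √228520014/359 ≈ 42.108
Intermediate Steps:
h = 25 (h = -4 + 29 = 25)
E(y, t) = 25 + y + t² (E(y, t) = y + (t*t + 25) = y + (t² + 25) = y + (25 + t²) = 25 + y + t²)
√(((69*53 + 36) + E(81, -19))/(-10374 + 5707) + 1774) = √(((69*53 + 36) + (25 + 81 + (-19)²))/(-10374 + 5707) + 1774) = √(((3657 + 36) + (25 + 81 + 361))/(-4667) + 1774) = √((3693 + 467)*(-1/4667) + 1774) = √(4160*(-1/4667) + 1774) = √(-320/359 + 1774) = √(636546/359) = √228520014/359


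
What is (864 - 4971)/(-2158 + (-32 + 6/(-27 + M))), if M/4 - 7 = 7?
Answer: 39701/21168 ≈ 1.8755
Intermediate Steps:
M = 56 (M = 28 + 4*7 = 28 + 28 = 56)
(864 - 4971)/(-2158 + (-32 + 6/(-27 + M))) = (864 - 4971)/(-2158 + (-32 + 6/(-27 + 56))) = -4107/(-2158 + (-32 + 6/29)) = -4107/(-2158 - 922/29) = -4107/(-63504/29) = -4107*(-29/63504) = 39701/21168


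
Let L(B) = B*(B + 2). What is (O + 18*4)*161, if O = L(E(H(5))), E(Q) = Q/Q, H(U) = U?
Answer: 12075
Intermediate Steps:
E(Q) = 1
L(B) = B*(2 + B)
O = 3 (O = 1*(2 + 1) = 1*3 = 3)
(O + 18*4)*161 = (3 + 18*4)*161 = (3 + 72)*161 = 75*161 = 12075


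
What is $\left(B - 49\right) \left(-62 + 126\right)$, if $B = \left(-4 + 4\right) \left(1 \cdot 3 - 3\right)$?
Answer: $-3136$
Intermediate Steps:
$B = 0$ ($B = 0 \left(3 - 3\right) = 0 \cdot 0 = 0$)
$\left(B - 49\right) \left(-62 + 126\right) = \left(0 - 49\right) \left(-62 + 126\right) = \left(0 - 49\right) 64 = \left(-49\right) 64 = -3136$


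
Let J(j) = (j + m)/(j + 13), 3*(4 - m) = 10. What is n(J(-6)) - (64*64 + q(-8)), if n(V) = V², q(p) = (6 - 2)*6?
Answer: -1816664/441 ≈ -4119.4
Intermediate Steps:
m = ⅔ (m = 4 - ⅓*10 = 4 - 10/3 = ⅔ ≈ 0.66667)
q(p) = 24 (q(p) = 4*6 = 24)
J(j) = (⅔ + j)/(13 + j) (J(j) = (j + ⅔)/(j + 13) = (⅔ + j)/(13 + j))
n(J(-6)) - (64*64 + q(-8)) = ((⅔ - 6)/(13 - 6))² - (64*64 + 24) = (-16/3/7)² - (4096 + 24) = ((⅐)*(-16/3))² - 1*4120 = (-16/21)² - 4120 = 256/441 - 4120 = -1816664/441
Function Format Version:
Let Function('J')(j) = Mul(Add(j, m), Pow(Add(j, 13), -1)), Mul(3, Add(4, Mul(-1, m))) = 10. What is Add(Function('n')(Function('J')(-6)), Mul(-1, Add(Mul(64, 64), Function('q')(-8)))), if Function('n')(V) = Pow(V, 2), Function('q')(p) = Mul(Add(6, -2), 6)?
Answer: Rational(-1816664, 441) ≈ -4119.4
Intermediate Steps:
m = Rational(2, 3) (m = Add(4, Mul(Rational(-1, 3), 10)) = Add(4, Rational(-10, 3)) = Rational(2, 3) ≈ 0.66667)
Function('q')(p) = 24 (Function('q')(p) = Mul(4, 6) = 24)
Function('J')(j) = Mul(Pow(Add(13, j), -1), Add(Rational(2, 3), j)) (Function('J')(j) = Mul(Add(j, Rational(2, 3)), Pow(Add(j, 13), -1)) = Mul(Add(Rational(2, 3), j), Pow(Add(13, j), -1)) = Mul(Pow(Add(13, j), -1), Add(Rational(2, 3), j)))
Add(Function('n')(Function('J')(-6)), Mul(-1, Add(Mul(64, 64), Function('q')(-8)))) = Add(Pow(Mul(Pow(Add(13, -6), -1), Add(Rational(2, 3), -6)), 2), Mul(-1, Add(Mul(64, 64), 24))) = Add(Pow(Mul(Pow(7, -1), Rational(-16, 3)), 2), Mul(-1, Add(4096, 24))) = Add(Pow(Mul(Rational(1, 7), Rational(-16, 3)), 2), Mul(-1, 4120)) = Add(Pow(Rational(-16, 21), 2), -4120) = Add(Rational(256, 441), -4120) = Rational(-1816664, 441)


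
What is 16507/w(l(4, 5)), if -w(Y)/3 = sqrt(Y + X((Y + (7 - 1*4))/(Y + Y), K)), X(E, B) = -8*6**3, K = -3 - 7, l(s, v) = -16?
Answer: 16507*I*sqrt(109)/1308 ≈ 131.76*I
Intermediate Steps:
K = -10
X(E, B) = -1728 (X(E, B) = -8*216 = -1728)
w(Y) = -3*sqrt(-1728 + Y) (w(Y) = -3*sqrt(Y - 1728) = -3*sqrt(-1728 + Y))
16507/w(l(4, 5)) = 16507/((-3*sqrt(-1728 - 16))) = 16507/((-12*I*sqrt(109))) = 16507*(I*sqrt(109)/1308) = 16507*I*sqrt(109)/1308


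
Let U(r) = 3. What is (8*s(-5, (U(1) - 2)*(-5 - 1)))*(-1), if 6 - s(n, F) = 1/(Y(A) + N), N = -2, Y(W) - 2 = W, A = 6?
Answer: -140/3 ≈ -46.667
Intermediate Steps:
Y(W) = 2 + W
s(n, F) = 35/6 (s(n, F) = 6 - 1/((2 + 6) - 2) = 6 - 1/(8 - 2) = 6 - 1/6 = 35/6)
(8*s(-5, (U(1) - 2)*(-5 - 1)))*(-1) = (8*(35/6))*(-1) = (140/3)*(-1) = -140/3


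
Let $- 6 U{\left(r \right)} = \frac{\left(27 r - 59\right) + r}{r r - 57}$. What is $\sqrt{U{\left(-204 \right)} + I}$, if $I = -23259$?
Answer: $\frac{i \sqrt{160687012258990}}{83118} \approx 152.51 i$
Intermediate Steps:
$U{\left(r \right)} = - \frac{-59 + 28 r}{6 \left(-57 + r^{2}\right)}$ ($U{\left(r \right)} = - \frac{\left(\left(27 r - 59\right) + r\right) \frac{1}{r r - 57}}{6} = - \frac{\left(\left(-59 + 27 r\right) + r\right) \frac{1}{r^{2} - 57}}{6} = - \frac{\left(-59 + 28 r\right) \frac{1}{-57 + r^{2}}}{6} = - \frac{\frac{1}{-57 + r^{2}} \left(-59 + 28 r\right)}{6} = - \frac{-59 + 28 r}{6 \left(-57 + r^{2}\right)}$)
$\sqrt{U{\left(-204 \right)} + I} = \sqrt{\frac{59 - -5712}{6 \left(-57 + \left(-204\right)^{2}\right)} - 23259} = \sqrt{\frac{59 + 5712}{6 \left(-57 + 41616\right)} - 23259} = \sqrt{\frac{1}{6} \cdot \frac{1}{41559} \cdot 5771 - 23259} = \sqrt{\frac{5771}{249354} - 23259} = \sqrt{- \frac{5799718915}{249354}} = \frac{i \sqrt{160687012258990}}{83118}$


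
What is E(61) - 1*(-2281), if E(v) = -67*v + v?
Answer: -1745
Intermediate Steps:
E(v) = -66*v
E(61) - 1*(-2281) = -66*61 - 1*(-2281) = -4026 + 2281 = -1745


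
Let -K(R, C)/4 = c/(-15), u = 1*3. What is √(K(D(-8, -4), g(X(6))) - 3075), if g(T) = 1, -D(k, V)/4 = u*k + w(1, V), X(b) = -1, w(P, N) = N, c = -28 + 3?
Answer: 43*I*√15/3 ≈ 55.513*I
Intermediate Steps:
c = -25
u = 3
D(k, V) = -12*k - 4*V (D(k, V) = -4*(3*k + V) = -4*(V + 3*k) = -12*k - 4*V)
K(R, C) = -20/3 (K(R, C) = -(-100)/(-15) = -(-100)*(-1)/15 = -4*5/3 = -20/3)
√(K(D(-8, -4), g(X(6))) - 3075) = √(-20/3 - 3075) = √(-9245/3) = 43*I*√15/3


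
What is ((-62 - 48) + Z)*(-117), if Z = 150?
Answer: -4680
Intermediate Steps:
((-62 - 48) + Z)*(-117) = ((-62 - 48) + 150)*(-117) = (-110 + 150)*(-117) = 40*(-117) = -4680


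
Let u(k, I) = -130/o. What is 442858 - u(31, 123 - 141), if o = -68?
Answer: 15057107/34 ≈ 4.4286e+5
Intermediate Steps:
u(k, I) = 65/34 (u(k, I) = -130/(-68) = -130*(-1/68) = 65/34)
442858 - u(31, 123 - 141) = 442858 - 1*65/34 = 442858 - 65/34 = 15057107/34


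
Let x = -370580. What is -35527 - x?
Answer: 335053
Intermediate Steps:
-35527 - x = -35527 - 1*(-370580) = -35527 + 370580 = 335053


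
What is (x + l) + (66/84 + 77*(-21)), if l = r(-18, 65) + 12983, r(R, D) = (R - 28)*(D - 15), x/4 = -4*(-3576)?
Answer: 927959/14 ≈ 66283.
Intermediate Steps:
x = 57216 (x = 4*(-4*(-3576)) = 4*14304 = 57216)
r(R, D) = (-28 + R)*(-15 + D)
l = 10683 (l = (420 - 28*65 - 15*(-18) + 65*(-18)) + 12983 = (420 - 1820 + 270 - 1170) + 12983 = -2300 + 12983 = 10683)
(x + l) + (66/84 + 77*(-21)) = (57216 + 10683) + (66/84 + 77*(-21)) = 67899 + (66*(1/84) - 1617) = 67899 + (11/14 - 1617) = 67899 - 22627/14 = 927959/14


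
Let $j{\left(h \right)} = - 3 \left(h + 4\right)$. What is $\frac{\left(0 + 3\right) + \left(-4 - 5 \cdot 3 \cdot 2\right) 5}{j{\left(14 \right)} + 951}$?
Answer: $- \frac{167}{897} \approx -0.18618$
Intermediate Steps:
$j{\left(h \right)} = -12 - 3 h$ ($j{\left(h \right)} = - 3 \left(4 + h\right) = -12 - 3 h$)
$\frac{\left(0 + 3\right) + \left(-4 - 5 \cdot 3 \cdot 2\right) 5}{j{\left(14 \right)} + 951} = \frac{\left(0 + 3\right) + \left(-4 - 5 \cdot 3 \cdot 2\right) 5}{\left(-12 - 42\right) + 951} = \frac{3 + \left(-4 - 15 \cdot 2\right) 5}{\left(-12 - 42\right) + 951} = \frac{3 + \left(-4 - 30\right) 5}{-54 + 951} = \frac{3 + \left(-4 - 30\right) 5}{897} = \left(3 - 170\right) \frac{1}{897} = \left(-167\right) \frac{1}{897} = - \frac{167}{897}$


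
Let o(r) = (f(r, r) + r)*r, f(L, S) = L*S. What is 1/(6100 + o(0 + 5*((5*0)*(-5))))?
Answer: 1/6100 ≈ 0.00016393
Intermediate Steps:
o(r) = r*(r + r²) (o(r) = (r*r + r)*r = (r² + r)*r = (r + r²)*r = r*(r + r²))
1/(6100 + o(0 + 5*((5*0)*(-5)))) = 1/(6100 + (0 + 5*((5*0)*(-5)))²*(1 + (0 + 5*((5*0)*(-5))))) = 1/(6100 + (0 + 5*(0*(-5)))²*(1 + (0 + 5*(0*(-5))))) = 1/(6100 + (0 + 5*0)²*(1 + (0 + 5*0))) = 1/(6100 + (0 + 0)²*(1 + (0 + 0))) = 1/(6100 + 0²*(1 + 0)) = 1/(6100 + 0*1) = 1/(6100 + 0) = 1/6100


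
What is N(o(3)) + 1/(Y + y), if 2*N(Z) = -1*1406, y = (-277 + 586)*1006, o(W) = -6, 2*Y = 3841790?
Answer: -1568919546/2231749 ≈ -703.00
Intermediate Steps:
Y = 1920895 (Y = (½)*3841790 = 1920895)
y = 310854 (y = 309*1006 = 310854)
N(Z) = -703 (N(Z) = (-1*1406)/2 = (½)*(-1406) = -703)
N(o(3)) + 1/(Y + y) = -703 + 1/(1920895 + 310854) = -703 + 1/2231749 = -1568919546/2231749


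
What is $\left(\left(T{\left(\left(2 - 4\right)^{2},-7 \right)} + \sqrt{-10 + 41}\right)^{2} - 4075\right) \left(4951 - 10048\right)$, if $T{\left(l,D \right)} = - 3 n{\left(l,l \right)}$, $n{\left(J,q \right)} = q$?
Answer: $19878300 + 122328 \sqrt{31} \approx 2.0559 \cdot 10^{7}$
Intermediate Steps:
$T{\left(l,D \right)} = - 3 l$
$\left(\left(T{\left(\left(2 - 4\right)^{2},-7 \right)} + \sqrt{-10 + 41}\right)^{2} - 4075\right) \left(4951 - 10048\right) = \left(\left(- 3 \left(2 - 4\right)^{2} + \sqrt{-10 + 41}\right)^{2} - 4075\right) \left(4951 - 10048\right) = \left(\left(- 3 \left(-2\right)^{2} + \sqrt{31}\right)^{2} - 4075\right) \left(-5097\right) = \left(\left(\left(-3\right) 4 + \sqrt{31}\right)^{2} - 4075\right) \left(-5097\right) = \left(\left(-12 + \sqrt{31}\right)^{2} - 4075\right) \left(-5097\right) = \left(-4075 + \left(-12 + \sqrt{31}\right)^{2}\right) \left(-5097\right) = 20770275 - 5097 \left(-12 + \sqrt{31}\right)^{2}$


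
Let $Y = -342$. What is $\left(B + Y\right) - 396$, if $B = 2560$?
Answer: $1822$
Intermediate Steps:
$\left(B + Y\right) - 396 = \left(2560 - 342\right) - 396 = 2218 - 396 = 1822$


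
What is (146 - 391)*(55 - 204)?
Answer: 36505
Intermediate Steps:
(146 - 391)*(55 - 204) = -245*(-149) = 36505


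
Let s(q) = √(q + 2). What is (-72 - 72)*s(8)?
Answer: -144*√10 ≈ -455.37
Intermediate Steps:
s(q) = √(2 + q)
(-72 - 72)*s(8) = (-72 - 72)*√(2 + 8) = -144*√10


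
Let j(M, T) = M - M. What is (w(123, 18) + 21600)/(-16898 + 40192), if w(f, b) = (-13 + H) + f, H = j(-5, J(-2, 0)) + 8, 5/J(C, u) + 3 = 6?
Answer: 10859/11647 ≈ 0.93234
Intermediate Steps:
J(C, u) = 5/3 (J(C, u) = 5/(-3 + 6) = 5/3)
j(M, T) = 0
H = 8 (H = 0 + 8 = 8)
w(f, b) = -5 + f (w(f, b) = (-13 + 8) + f = -5 + f)
(w(123, 18) + 21600)/(-16898 + 40192) = ((-5 + 123) + 21600)/(-16898 + 40192) = (118 + 21600)/23294 = 21718*(1/23294) = 10859/11647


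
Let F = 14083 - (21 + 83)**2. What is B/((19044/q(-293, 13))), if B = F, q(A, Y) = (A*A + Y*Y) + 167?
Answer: 31285155/2116 ≈ 14785.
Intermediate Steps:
q(A, Y) = 167 + A**2 + Y**2 (q(A, Y) = (A**2 + Y**2) + 167 = 167 + A**2 + Y**2)
F = 3267 (F = 14083 - 1*104**2 = 14083 - 1*10816 = 14083 - 10816 = 3267)
B = 3267
B/((19044/q(-293, 13))) = 3267/((19044/(167 + (-293)**2 + 13**2))) = 3267/((19044/(167 + 85849 + 169))) = 3267/((19044/86185)) = 3267/((19044*(1/86185))) = 3267/(19044/86185) = 3267*(86185/19044) = 31285155/2116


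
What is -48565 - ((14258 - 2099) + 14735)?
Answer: -75459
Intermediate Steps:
-48565 - ((14258 - 2099) + 14735) = -48565 - (12159 + 14735) = -48565 - 1*26894 = -48565 - 26894 = -75459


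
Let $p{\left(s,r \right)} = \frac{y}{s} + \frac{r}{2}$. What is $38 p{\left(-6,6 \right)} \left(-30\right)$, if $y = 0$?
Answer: $-3420$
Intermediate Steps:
$p{\left(s,r \right)} = \frac{r}{2}$ ($p{\left(s,r \right)} = \frac{0}{s} + \frac{r}{2} = 0 + r \frac{1}{2} = 0 + \frac{r}{2} = \frac{r}{2}$)
$38 p{\left(-6,6 \right)} \left(-30\right) = 38 \cdot \frac{1}{2} \cdot 6 \left(-30\right) = 38 \cdot 3 \left(-30\right) = 114 \left(-30\right) = -3420$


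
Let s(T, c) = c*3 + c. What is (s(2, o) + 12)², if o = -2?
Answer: 16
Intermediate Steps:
s(T, c) = 4*c (s(T, c) = 3*c + c = 4*c)
(s(2, o) + 12)² = (4*(-2) + 12)² = (-8 + 12)² = 4² = 16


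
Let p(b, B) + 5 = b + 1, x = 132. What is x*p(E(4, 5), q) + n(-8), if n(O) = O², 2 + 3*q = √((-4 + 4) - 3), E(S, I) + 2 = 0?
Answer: -728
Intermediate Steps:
E(S, I) = -2 (E(S, I) = -2 + 0 = -2)
q = -⅔ + I*√3/3 (q = -⅔ + √((-4 + 4) - 3)/3 = -⅔ + √(0 - 3)/3 = -⅔ + √(-3)/3 = -⅔ + (I*√3)/3 = -⅔ + I*√3/3 ≈ -0.66667 + 0.57735*I)
p(b, B) = -4 + b (p(b, B) = -5 + (b + 1) = -5 + (1 + b) = -4 + b)
x*p(E(4, 5), q) + n(-8) = 132*(-4 - 2) + (-8)² = 132*(-6) + 64 = -792 + 64 = -728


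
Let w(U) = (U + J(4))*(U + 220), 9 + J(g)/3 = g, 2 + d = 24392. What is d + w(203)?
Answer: 103914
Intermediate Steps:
d = 24390 (d = -2 + 24392 = 24390)
J(g) = -27 + 3*g
w(U) = (-15 + U)*(220 + U) (w(U) = (U + (-27 + 3*4))*(U + 220) = (U + (-27 + 12))*(220 + U) = (U - 15)*(220 + U) = (-15 + U)*(220 + U))
d + w(203) = 24390 + (-3300 + 203² + 205*203) = 24390 + (-3300 + 41209 + 41615) = 24390 + 79524 = 103914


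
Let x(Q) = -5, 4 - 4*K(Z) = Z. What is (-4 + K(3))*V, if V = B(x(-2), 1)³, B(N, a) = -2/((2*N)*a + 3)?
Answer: -30/343 ≈ -0.087463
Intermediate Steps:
K(Z) = 1 - Z/4
B(N, a) = -2/(3 + 2*N*a) (B(N, a) = -2/(2*N*a + 3) = -2/(3 + 2*N*a))
V = 8/343 (V = (-2/(3 + 2*(-5)*1))³ = (-2/(3 - 10))³ = (-2/(-7))³ = (-2*(-⅐))³ = (2/7)³ = 8/343 ≈ 0.023324)
(-4 + K(3))*V = (-4 + (1 - ¼*3))*(8/343) = (-4 + (1 - ¾))*(8/343) = (-4 + ¼)*(8/343) = -15/4*8/343 = -30/343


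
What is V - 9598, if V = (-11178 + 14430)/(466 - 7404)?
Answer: -33297088/3469 ≈ -9598.5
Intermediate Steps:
V = -1626/3469 (V = 3252/(-6938) = 3252*(-1/6938) = -1626/3469 ≈ -0.46872)
V - 9598 = -1626/3469 - 9598 = -33297088/3469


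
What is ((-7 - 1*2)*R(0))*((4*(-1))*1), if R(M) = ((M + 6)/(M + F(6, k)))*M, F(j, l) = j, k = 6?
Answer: 0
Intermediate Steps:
R(M) = M (R(M) = ((M + 6)/(M + 6))*M = ((6 + M)/(6 + M))*M = 1*M = M)
((-7 - 1*2)*R(0))*((4*(-1))*1) = ((-7 - 1*2)*0)*((4*(-1))*1) = ((-7 - 2)*0)*(-4*1) = -9*0*(-4) = 0*(-4) = 0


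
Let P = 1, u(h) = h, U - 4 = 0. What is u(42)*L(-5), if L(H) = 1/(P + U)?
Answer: 42/5 ≈ 8.4000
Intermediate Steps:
U = 4 (U = 4 + 0 = 4)
L(H) = ⅕ (L(H) = 1/(1 + 4) = 1/5 = ⅕)
u(42)*L(-5) = 42*(⅕) = 42/5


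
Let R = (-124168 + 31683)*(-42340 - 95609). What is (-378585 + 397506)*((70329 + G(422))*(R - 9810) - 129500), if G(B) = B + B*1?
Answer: 17181017543555601015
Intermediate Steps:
G(B) = 2*B (G(B) = B + B = 2*B)
R = 12758213265 (R = -92485*(-137949) = 12758213265)
(-378585 + 397506)*((70329 + G(422))*(R - 9810) - 129500) = (-378585 + 397506)*((70329 + 2*422)*(12758213265 - 9810) - 129500) = 18921*((70329 + 844)*12758203455 - 129500) = 18921*(71173*12758203455 - 129500) = 18921*(908039614502715 - 129500) = 18921*908039614373215 = 17181017543555601015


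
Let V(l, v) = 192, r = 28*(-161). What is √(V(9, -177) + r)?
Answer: 2*I*√1079 ≈ 65.696*I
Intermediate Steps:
r = -4508
√(V(9, -177) + r) = √(192 - 4508) = √(-4316) = 2*I*√1079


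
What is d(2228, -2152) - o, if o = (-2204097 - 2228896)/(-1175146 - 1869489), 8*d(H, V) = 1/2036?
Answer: -72201545349/49591014880 ≈ -1.4559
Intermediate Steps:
d(H, V) = 1/16288 (d(H, V) = (⅛)/2036 = (⅛)*(1/2036) = 1/16288)
o = 4432993/3044635 (o = -4432993/(-3044635) = -4432993*(-1/3044635) = 4432993/3044635 ≈ 1.4560)
d(2228, -2152) - o = 1/16288 - 1*4432993/3044635 = 1/16288 - 4432993/3044635 = -72201545349/49591014880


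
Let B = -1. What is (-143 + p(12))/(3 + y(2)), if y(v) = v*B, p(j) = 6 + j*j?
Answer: 7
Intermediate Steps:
p(j) = 6 + j²
y(v) = -v (y(v) = v*(-1) = -v)
(-143 + p(12))/(3 + y(2)) = (-143 + (6 + 12²))/(3 - 1*2) = (-143 + (6 + 144))/(3 - 2) = (-143 + 150)/1 = 7*1 = 7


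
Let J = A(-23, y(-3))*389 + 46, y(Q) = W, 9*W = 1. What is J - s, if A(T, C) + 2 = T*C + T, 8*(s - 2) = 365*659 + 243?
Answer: -1467805/36 ≈ -40772.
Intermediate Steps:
W = ⅑ (W = (⅑)*1 = ⅑ ≈ 0.11111)
s = 120397/4 (s = 2 + (365*659 + 243)/8 = 2 + (240535 + 243)/8 = 2 + (⅛)*240778 = 2 + 120389/4 = 120397/4 ≈ 30099.)
y(Q) = ⅑
A(T, C) = -2 + T + C*T (A(T, C) = -2 + (T*C + T) = -2 + (C*T + T) = -2 + (T + C*T) = -2 + T + C*T)
J = -96058/9 (J = (-2 - 23 + (⅑)*(-23))*389 + 46 = (-2 - 23 - 23/9)*389 + 46 = -248/9*389 + 46 = -96472/9 + 46 = -96058/9 ≈ -10673.)
J - s = -96058/9 - 1*120397/4 = -96058/9 - 120397/4 = -1467805/36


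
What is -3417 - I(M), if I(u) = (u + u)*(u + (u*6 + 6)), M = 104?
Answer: -156089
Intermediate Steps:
I(u) = 2*u*(6 + 7*u) (I(u) = (2*u)*(u + (6*u + 6)) = (2*u)*(u + (6 + 6*u)) = (2*u)*(6 + 7*u) = 2*u*(6 + 7*u))
-3417 - I(M) = -3417 - 2*104*(6 + 7*104) = -3417 - 2*104*(6 + 728) = -3417 - 2*104*734 = -3417 - 1*152672 = -3417 - 152672 = -156089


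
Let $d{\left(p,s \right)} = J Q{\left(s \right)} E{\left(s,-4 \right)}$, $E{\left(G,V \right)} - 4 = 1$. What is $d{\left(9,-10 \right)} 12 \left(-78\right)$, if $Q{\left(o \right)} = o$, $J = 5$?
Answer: $234000$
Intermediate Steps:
$E{\left(G,V \right)} = 5$ ($E{\left(G,V \right)} = 4 + 1 = 5$)
$d{\left(p,s \right)} = 25 s$ ($d{\left(p,s \right)} = 5 s 5 = 25 s$)
$d{\left(9,-10 \right)} 12 \left(-78\right) = 25 \left(-10\right) 12 \left(-78\right) = \left(-250\right) 12 \left(-78\right) = \left(-3000\right) \left(-78\right) = 234000$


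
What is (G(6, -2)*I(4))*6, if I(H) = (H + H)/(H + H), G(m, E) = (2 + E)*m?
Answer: 0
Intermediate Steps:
G(m, E) = m*(2 + E)
I(H) = 1 (I(H) = (2*H)/((2*H)) = (2*H)*(1/(2*H)) = 1)
(G(6, -2)*I(4))*6 = ((6*(2 - 2))*1)*6 = ((6*0)*1)*6 = (0*1)*6 = 0*6 = 0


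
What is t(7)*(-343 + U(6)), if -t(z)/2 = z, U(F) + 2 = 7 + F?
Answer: 4648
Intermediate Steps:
U(F) = 5 + F (U(F) = -2 + (7 + F) = 5 + F)
t(z) = -2*z
t(7)*(-343 + U(6)) = (-2*7)*(-343 + (5 + 6)) = -14*(-343 + 11) = -14*(-332) = 4648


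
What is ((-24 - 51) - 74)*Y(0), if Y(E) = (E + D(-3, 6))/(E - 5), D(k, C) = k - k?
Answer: 0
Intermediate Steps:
D(k, C) = 0
Y(E) = E/(-5 + E) (Y(E) = (E + 0)/(E - 5) = E/(-5 + E))
((-24 - 51) - 74)*Y(0) = ((-24 - 51) - 74)*(0/(-5 + 0)) = (-75 - 74)*(0/(-5)) = -0*(-1)/5 = -149*0 = 0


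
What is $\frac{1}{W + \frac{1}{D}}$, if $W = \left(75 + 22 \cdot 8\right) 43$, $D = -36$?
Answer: $\frac{36}{388547} \approx 9.2653 \cdot 10^{-5}$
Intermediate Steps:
$W = 10793$ ($W = \left(75 + 176\right) 43 = 251 \cdot 43 = 10793$)
$\frac{1}{W + \frac{1}{D}} = \frac{1}{10793 + \frac{1}{-36}} = \frac{1}{10793 - \frac{1}{36}} = \frac{1}{\frac{388547}{36}} = \frac{36}{388547}$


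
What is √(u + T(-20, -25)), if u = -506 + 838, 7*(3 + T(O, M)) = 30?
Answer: √16331/7 ≈ 18.256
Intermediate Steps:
T(O, M) = 9/7 (T(O, M) = -3 + (⅐)*30 = -3 + 30/7 = 9/7)
u = 332
√(u + T(-20, -25)) = √(332 + 9/7) = √(2333/7) = √16331/7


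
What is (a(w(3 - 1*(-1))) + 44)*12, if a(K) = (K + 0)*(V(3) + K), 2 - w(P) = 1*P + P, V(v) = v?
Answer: 744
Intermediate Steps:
w(P) = 2 - 2*P (w(P) = 2 - (1*P + P) = 2 - (P + P) = 2 - 2*P)
a(K) = K*(3 + K) (a(K) = (K + 0)*(3 + K) = K*(3 + K))
(a(w(3 - 1*(-1))) + 44)*12 = ((2 - 2*(3 - 1*(-1)))*(3 + (2 - 2*(3 - 1*(-1)))) + 44)*12 = ((2 - 2*(3 + 1))*(3 + (2 - 2*(3 + 1))) + 44)*12 = ((2 - 2*4)*(3 + (2 - 2*4)) + 44)*12 = ((2 - 8)*(3 + (2 - 8)) + 44)*12 = (-6*(3 - 6) + 44)*12 = (-6*(-3) + 44)*12 = (18 + 44)*12 = 62*12 = 744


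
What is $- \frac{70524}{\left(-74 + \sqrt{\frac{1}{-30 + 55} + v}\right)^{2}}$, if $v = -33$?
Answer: $- \frac{440775}{\left(185 - i \sqrt{206}\right)^{2}} \approx -12.648 - 1.9745 i$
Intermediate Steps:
$- \frac{70524}{\left(-74 + \sqrt{\frac{1}{-30 + 55} + v}\right)^{2}} = - \frac{70524}{\left(-74 + \sqrt{\frac{1}{-30 + 55} - 33}\right)^{2}} = - \frac{70524}{\left(-74 + \sqrt{\frac{1}{25} - 33}\right)^{2}} = - \frac{70524}{\left(-74 + \sqrt{- \frac{824}{25}}\right)^{2}} = - \frac{70524}{\left(-74 + \frac{2 i \sqrt{206}}{5}\right)^{2}}$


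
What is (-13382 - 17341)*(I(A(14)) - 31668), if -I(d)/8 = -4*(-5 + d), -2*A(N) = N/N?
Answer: 978343212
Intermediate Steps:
A(N) = -½ (A(N) = -N/(2*N) = -½*1 = -½)
I(d) = -160 + 32*d (I(d) = -(-32)*(-5 + d) = -8*(20 - 4*d) = -160 + 32*d)
(-13382 - 17341)*(I(A(14)) - 31668) = (-13382 - 17341)*((-160 + 32*(-½)) - 31668) = -30723*((-160 - 16) - 31668) = -30723*(-176 - 31668) = -30723*(-31844) = 978343212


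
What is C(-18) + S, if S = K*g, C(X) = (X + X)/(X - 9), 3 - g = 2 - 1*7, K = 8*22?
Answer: 4228/3 ≈ 1409.3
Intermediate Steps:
K = 176
g = 8 (g = 3 - (2 - 1*7) = 3 - (2 - 7) = 3 - 1*(-5) = 3 + 5 = 8)
C(X) = 2*X/(-9 + X) (C(X) = (2*X)/(-9 + X) = 2*X/(-9 + X))
S = 1408 (S = 176*8 = 1408)
C(-18) + S = 2*(-18)/(-9 - 18) + 1408 = 2*(-18)/(-27) + 1408 = 2*(-18)*(-1/27) + 1408 = 4/3 + 1408 = 4228/3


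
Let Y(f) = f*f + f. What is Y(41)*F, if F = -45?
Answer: -77490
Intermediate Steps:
Y(f) = f + f² (Y(f) = f² + f = f + f²)
Y(41)*F = (41*(1 + 41))*(-45) = (41*42)*(-45) = 1722*(-45) = -77490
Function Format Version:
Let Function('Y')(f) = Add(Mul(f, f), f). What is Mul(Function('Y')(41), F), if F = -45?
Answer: -77490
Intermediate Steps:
Function('Y')(f) = Add(f, Pow(f, 2)) (Function('Y')(f) = Add(Pow(f, 2), f) = Add(f, Pow(f, 2)))
Mul(Function('Y')(41), F) = Mul(Mul(41, Add(1, 41)), -45) = Mul(Mul(41, 42), -45) = Mul(1722, -45) = -77490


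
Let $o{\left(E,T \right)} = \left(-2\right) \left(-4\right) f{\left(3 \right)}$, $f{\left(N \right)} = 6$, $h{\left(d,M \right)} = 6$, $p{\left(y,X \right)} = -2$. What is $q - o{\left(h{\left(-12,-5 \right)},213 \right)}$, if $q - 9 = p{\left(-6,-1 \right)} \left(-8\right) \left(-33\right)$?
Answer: $-567$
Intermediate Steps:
$q = -519$ ($q = 9 + \left(-2\right) \left(-8\right) \left(-33\right) = 9 + 16 \left(-33\right) = 9 - 528 = -519$)
$o{\left(E,T \right)} = 48$ ($o{\left(E,T \right)} = \left(-2\right) \left(-4\right) 6 = 8 \cdot 6 = 48$)
$q - o{\left(h{\left(-12,-5 \right)},213 \right)} = -519 - 48 = -567$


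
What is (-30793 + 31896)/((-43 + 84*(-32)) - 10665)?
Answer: -1103/13396 ≈ -0.082338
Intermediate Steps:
(-30793 + 31896)/((-43 + 84*(-32)) - 10665) = 1103/((-43 - 2688) - 10665) = 1103/(-2731 - 10665) = 1103/(-13396) = 1103*(-1/13396) = -1103/13396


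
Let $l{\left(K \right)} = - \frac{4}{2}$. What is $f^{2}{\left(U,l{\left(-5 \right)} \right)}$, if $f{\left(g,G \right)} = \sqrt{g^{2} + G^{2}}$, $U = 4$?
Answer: $20$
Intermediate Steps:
$l{\left(K \right)} = -2$ ($l{\left(K \right)} = \left(-4\right) \frac{1}{2} = -2$)
$f{\left(g,G \right)} = \sqrt{G^{2} + g^{2}}$
$f^{2}{\left(U,l{\left(-5 \right)} \right)} = \left(\sqrt{\left(-2\right)^{2} + 4^{2}}\right)^{2} = \left(\sqrt{4 + 16}\right)^{2} = \left(\sqrt{20}\right)^{2} = \left(2 \sqrt{5}\right)^{2} = 20$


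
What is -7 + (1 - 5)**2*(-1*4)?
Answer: -71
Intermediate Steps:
-7 + (1 - 5)**2*(-1*4) = -7 + (-4)**2*(-4) = -7 + 16*(-4) = -7 - 64 = -71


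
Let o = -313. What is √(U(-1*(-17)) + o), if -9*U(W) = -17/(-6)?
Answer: I*√101514/18 ≈ 17.701*I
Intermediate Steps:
U(W) = -17/54 (U(W) = -(-17)/(9*(-6)) = -(-17)*(-1)/(9*6) = -⅑*17/6 = -17/54)
√(U(-1*(-17)) + o) = √(-17/54 - 313) = √(-16919/54) = I*√101514/18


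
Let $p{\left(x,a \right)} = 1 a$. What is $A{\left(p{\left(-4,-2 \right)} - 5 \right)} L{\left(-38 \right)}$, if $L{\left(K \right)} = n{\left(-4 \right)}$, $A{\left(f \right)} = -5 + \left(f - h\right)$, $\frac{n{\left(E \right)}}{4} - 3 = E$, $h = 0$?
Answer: $48$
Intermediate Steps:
$p{\left(x,a \right)} = a$
$n{\left(E \right)} = 12 + 4 E$
$A{\left(f \right)} = -5 + f$ ($A{\left(f \right)} = -5 + \left(f - 0\right) = -5 + \left(f + 0\right) = -5 + f$)
$L{\left(K \right)} = -4$ ($L{\left(K \right)} = 12 + 4 \left(-4\right) = 12 - 16 = -4$)
$A{\left(p{\left(-4,-2 \right)} - 5 \right)} L{\left(-38 \right)} = \left(-5 - 7\right) \left(-4\right) = \left(-12\right) \left(-4\right) = 48$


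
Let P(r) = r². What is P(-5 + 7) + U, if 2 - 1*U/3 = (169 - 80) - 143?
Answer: 172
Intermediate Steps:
U = 168 (U = 6 - 3*((169 - 80) - 143) = 6 - 3*(89 - 143) = 6 - 3*(-54) = 6 + 162 = 168)
P(-5 + 7) + U = (-5 + 7)² + 168 = 2² + 168 = 4 + 168 = 172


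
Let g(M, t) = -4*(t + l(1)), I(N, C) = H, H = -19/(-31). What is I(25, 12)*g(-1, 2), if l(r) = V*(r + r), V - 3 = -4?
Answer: 0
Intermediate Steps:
V = -1 (V = 3 - 4 = -1)
H = 19/31 (H = -19*(-1/31) = 19/31 ≈ 0.61290)
l(r) = -2*r (l(r) = -(r + r) = -2*r)
I(N, C) = 19/31
g(M, t) = 8 - 4*t (g(M, t) = -4*(t - 2*1) = -4*(t - 2) = -4*(-2 + t) = 8 - 4*t)
I(25, 12)*g(-1, 2) = 19*(8 - 4*2)/31 = 19*(8 - 8)/31 = (19/31)*0 = 0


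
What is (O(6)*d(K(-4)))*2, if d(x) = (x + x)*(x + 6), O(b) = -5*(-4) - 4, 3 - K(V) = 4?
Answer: -320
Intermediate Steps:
K(V) = -1 (K(V) = 3 - 1*4 = 3 - 4 = -1)
O(b) = 16 (O(b) = 20 - 4 = 16)
d(x) = 2*x*(6 + x) (d(x) = (2*x)*(6 + x) = 2*x*(6 + x))
(O(6)*d(K(-4)))*2 = (16*(2*(-1)*(6 - 1)))*2 = (16*(2*(-1)*5))*2 = (16*(-10))*2 = -160*2 = -320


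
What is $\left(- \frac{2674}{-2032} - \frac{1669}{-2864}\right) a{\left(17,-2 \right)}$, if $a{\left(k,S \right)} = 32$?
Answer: $\frac{1381218}{22733} \approx 60.758$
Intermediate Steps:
$\left(- \frac{2674}{-2032} - \frac{1669}{-2864}\right) a{\left(17,-2 \right)} = \left(- \frac{2674}{-2032} - \frac{1669}{-2864}\right) 32 = \left(\left(-2674\right) \left(- \frac{1}{2032}\right) - - \frac{1669}{2864}\right) 32 = \left(\frac{1337}{1016} + \frac{1669}{2864}\right) 32 = \frac{690609}{363728} \cdot 32 = \frac{1381218}{22733}$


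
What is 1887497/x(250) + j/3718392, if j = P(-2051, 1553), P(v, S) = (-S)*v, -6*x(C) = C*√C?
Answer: 3185203/3718392 - 5662491*√10/6250 ≈ -2864.2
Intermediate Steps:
x(C) = -C^(3/2)/6 (x(C) = -C*√C/6 = -C^(3/2)/6)
P(v, S) = -S*v
j = 3185203 (j = -1*1553*(-2051) = 3185203)
1887497/x(250) + j/3718392 = 1887497/((-625*√10/3)) + 3185203/3718392 = 1887497*(-3*√10/6250) + 3185203/3718392 = -5662491*√10/6250 + 3185203/3718392 = 3185203/3718392 - 5662491*√10/6250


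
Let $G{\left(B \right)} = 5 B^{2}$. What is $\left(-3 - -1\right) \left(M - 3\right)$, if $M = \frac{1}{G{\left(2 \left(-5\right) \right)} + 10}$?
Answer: $\frac{1529}{255} \approx 5.9961$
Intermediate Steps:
$M = \frac{1}{510}$ ($M = \frac{1}{5 \left(2 \left(-5\right)\right)^{2} + 10} = \frac{1}{5 \left(-10\right)^{2} + 10} = \frac{1}{5 \cdot 100 + 10} = \frac{1}{500 + 10} = \frac{1}{510} \approx 0.0019608$)
$\left(-3 - -1\right) \left(M - 3\right) = \left(-3 - -1\right) \left(\frac{1}{510} - 3\right) = \left(-3 + 1\right) \left(- \frac{1529}{510}\right) = \left(-2\right) \left(- \frac{1529}{510}\right) = \frac{1529}{255}$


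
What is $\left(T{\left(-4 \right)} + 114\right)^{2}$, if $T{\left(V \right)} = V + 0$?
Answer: $12100$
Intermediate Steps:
$T{\left(V \right)} = V$
$\left(T{\left(-4 \right)} + 114\right)^{2} = \left(-4 + 114\right)^{2} = 110^{2} = 12100$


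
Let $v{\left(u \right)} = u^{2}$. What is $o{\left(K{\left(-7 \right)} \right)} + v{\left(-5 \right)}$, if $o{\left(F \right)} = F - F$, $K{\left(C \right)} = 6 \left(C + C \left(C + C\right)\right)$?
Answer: $25$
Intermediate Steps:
$K{\left(C \right)} = 6 C + 12 C^{2}$ ($K{\left(C \right)} = 6 \left(C + C 2 C\right) = 6 \left(C + 2 C^{2}\right) = 6 C + 12 C^{2}$)
$o{\left(F \right)} = 0$
$o{\left(K{\left(-7 \right)} \right)} + v{\left(-5 \right)} = 0 + \left(-5\right)^{2} = 0 + 25 = 25$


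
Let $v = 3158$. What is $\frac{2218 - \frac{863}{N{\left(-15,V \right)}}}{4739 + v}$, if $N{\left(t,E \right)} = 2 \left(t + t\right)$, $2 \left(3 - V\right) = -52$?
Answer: $\frac{133943}{473820} \approx 0.28269$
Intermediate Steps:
$V = 29$ ($V = 3 - -26 = 3 + 26 = 29$)
$N{\left(t,E \right)} = 4 t$ ($N{\left(t,E \right)} = 2 \cdot 2 t = 4 t$)
$\frac{2218 - \frac{863}{N{\left(-15,V \right)}}}{4739 + v} = \frac{2218 - \frac{863}{4 \left(-15\right)}}{4739 + 3158} = \frac{2218 - \frac{863}{-60}}{7897} = \left(2218 - - \frac{863}{60}\right) \frac{1}{7897} = \left(2218 + \frac{863}{60}\right) \frac{1}{7897} = \frac{133943}{60} \cdot \frac{1}{7897} = \frac{133943}{473820}$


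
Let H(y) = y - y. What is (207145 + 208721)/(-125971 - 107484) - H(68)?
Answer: -415866/233455 ≈ -1.7814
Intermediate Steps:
H(y) = 0
(207145 + 208721)/(-125971 - 107484) - H(68) = (207145 + 208721)/(-125971 - 107484) - 1*0 = 415866/(-233455) + 0 = 415866*(-1/233455) + 0 = -415866/233455 + 0 = -415866/233455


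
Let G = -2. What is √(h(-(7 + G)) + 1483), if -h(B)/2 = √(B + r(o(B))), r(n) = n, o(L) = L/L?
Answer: √(1483 - 4*I) ≈ 38.51 - 0.0519*I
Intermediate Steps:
o(L) = 1
h(B) = -2*√(1 + B) (h(B) = -2*√(B + 1) = -2*√(1 + B))
√(h(-(7 + G)) + 1483) = √(-2*√(1 - (7 - 2)) + 1483) = √(-2*√(1 - 1*5) + 1483) = √(-2*√(1 - 5) + 1483) = √(-4*I + 1483) = √(1483 - 4*I)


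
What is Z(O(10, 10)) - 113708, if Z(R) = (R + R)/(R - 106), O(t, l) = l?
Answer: -2728997/24 ≈ -1.1371e+5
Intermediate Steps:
Z(R) = 2*R/(-106 + R) (Z(R) = (2*R)/(-106 + R) = 2*R/(-106 + R))
Z(O(10, 10)) - 113708 = 2*10/(-106 + 10) - 113708 = 2*10/(-96) - 113708 = 2*10*(-1/96) - 113708 = -5/24 - 113708 = -2728997/24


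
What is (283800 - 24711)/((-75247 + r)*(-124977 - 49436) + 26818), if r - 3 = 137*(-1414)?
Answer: 259089/46910496124 ≈ 5.5230e-6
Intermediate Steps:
r = -193715 (r = 3 + 137*(-1414) = 3 - 193718 = -193715)
(283800 - 24711)/((-75247 + r)*(-124977 - 49436) + 26818) = (283800 - 24711)/((-75247 - 193715)*(-124977 - 49436) + 26818) = 259089/(-268962*(-174413) + 26818) = 259089/(46910469306 + 26818) = 259089/46910496124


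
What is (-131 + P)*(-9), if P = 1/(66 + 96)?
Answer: 21221/18 ≈ 1178.9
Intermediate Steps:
P = 1/162 ≈ 0.0061728
(-131 + P)*(-9) = (-131 + 1/162)*(-9) = -21221/162*(-9) = 21221/18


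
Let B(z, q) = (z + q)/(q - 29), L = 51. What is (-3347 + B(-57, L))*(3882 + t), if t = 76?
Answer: -145733560/11 ≈ -1.3249e+7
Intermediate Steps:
B(z, q) = (q + z)/(-29 + q)
(-3347 + B(-57, L))*(3882 + t) = (-3347 + (51 - 57)/(-29 + 51))*(3882 + 76) = (-3347 - 6/22)*3958 = (-3347 + (1/22)*(-6))*3958 = (-3347 - 3/11)*3958 = -36820/11*3958 = -145733560/11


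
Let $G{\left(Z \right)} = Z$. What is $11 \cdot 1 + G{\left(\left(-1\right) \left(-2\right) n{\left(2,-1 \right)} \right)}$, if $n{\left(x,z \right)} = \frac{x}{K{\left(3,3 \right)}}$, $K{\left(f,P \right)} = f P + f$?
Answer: $\frac{34}{3} \approx 11.333$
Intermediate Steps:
$K{\left(f,P \right)} = f + P f$ ($K{\left(f,P \right)} = P f + f = f + P f$)
$n{\left(x,z \right)} = \frac{x}{12}$ ($n{\left(x,z \right)} = \frac{x}{3 \left(1 + 3\right)} = \frac{x}{3 \cdot 4} = \frac{x}{12}$)
$11 \cdot 1 + G{\left(\left(-1\right) \left(-2\right) n{\left(2,-1 \right)} \right)} = 11 \cdot 1 + \left(-1\right) \left(-2\right) \frac{1}{12} \cdot 2 = 11 + 2 \cdot \frac{1}{6} = 11 + \frac{1}{3} = \frac{34}{3}$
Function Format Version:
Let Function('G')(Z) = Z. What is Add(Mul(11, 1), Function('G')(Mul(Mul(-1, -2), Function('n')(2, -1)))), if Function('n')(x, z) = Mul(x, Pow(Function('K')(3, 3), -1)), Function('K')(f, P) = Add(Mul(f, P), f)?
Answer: Rational(34, 3) ≈ 11.333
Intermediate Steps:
Function('K')(f, P) = Add(f, Mul(P, f)) (Function('K')(f, P) = Add(Mul(P, f), f) = Add(f, Mul(P, f)))
Function('n')(x, z) = Mul(Rational(1, 12), x) (Function('n')(x, z) = Mul(x, Pow(Mul(3, Add(1, 3)), -1)) = Mul(x, Pow(Mul(3, 4), -1)) = Mul(x, Pow(12, -1)) = Mul(x, Rational(1, 12)) = Mul(Rational(1, 12), x))
Add(Mul(11, 1), Function('G')(Mul(Mul(-1, -2), Function('n')(2, -1)))) = Add(Mul(11, 1), Mul(Mul(-1, -2), Mul(Rational(1, 12), 2))) = Add(11, Mul(2, Rational(1, 6))) = Add(11, Rational(1, 3)) = Rational(34, 3)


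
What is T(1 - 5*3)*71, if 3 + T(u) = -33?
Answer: -2556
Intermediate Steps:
T(u) = -36 (T(u) = -3 - 33 = -36)
T(1 - 5*3)*71 = -36*71 = -2556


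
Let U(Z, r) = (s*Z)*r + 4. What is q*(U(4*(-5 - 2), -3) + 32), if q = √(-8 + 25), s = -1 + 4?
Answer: 288*√17 ≈ 1187.5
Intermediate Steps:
s = 3
q = √17 ≈ 4.1231
U(Z, r) = 4 + 3*Z*r (U(Z, r) = (3*Z)*r + 4 = 3*Z*r + 4 = 4 + 3*Z*r)
q*(U(4*(-5 - 2), -3) + 32) = √17*((4 + 3*(4*(-5 - 2))*(-3)) + 32) = √17*((4 + 3*(4*(-7))*(-3)) + 32) = √17*((4 + 3*(-28)*(-3)) + 32) = √17*((4 + 252) + 32) = √17*(256 + 32) = √17*288 = 288*√17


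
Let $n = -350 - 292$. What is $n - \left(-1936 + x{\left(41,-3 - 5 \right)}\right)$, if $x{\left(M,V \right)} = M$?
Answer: $1253$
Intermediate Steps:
$n = -642$
$n - \left(-1936 + x{\left(41,-3 - 5 \right)}\right) = -642 + \left(1936 - 41\right) = -642 + 1895 = 1253$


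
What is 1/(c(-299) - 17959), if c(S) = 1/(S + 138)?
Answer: -161/2891400 ≈ -5.5682e-5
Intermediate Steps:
c(S) = 1/(138 + S)
1/(c(-299) - 17959) = 1/(1/(138 - 299) - 17959) = 1/(1/(-161) - 17959) = 1/(-1/161 - 17959) = 1/(-2891400/161) = -161/2891400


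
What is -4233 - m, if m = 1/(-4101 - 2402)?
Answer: -27527198/6503 ≈ -4233.0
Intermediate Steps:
m = -1/6503 (m = 1/(-6503) = -1/6503 ≈ -0.00015378)
-4233 - m = -4233 - 1*(-1/6503) = -4233 + 1/6503 = -27527198/6503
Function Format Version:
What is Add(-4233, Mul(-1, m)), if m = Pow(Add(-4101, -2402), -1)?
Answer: Rational(-27527198, 6503) ≈ -4233.0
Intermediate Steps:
m = Rational(-1, 6503) (m = Pow(-6503, -1) = Rational(-1, 6503) ≈ -0.00015378)
Add(-4233, Mul(-1, m)) = Add(-4233, Mul(-1, Rational(-1, 6503))) = Add(-4233, Rational(1, 6503)) = Rational(-27527198, 6503)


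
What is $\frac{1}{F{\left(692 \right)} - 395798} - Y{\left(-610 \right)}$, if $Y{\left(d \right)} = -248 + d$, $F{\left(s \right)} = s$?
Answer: $\frac{339000947}{395106} \approx 858.0$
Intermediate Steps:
$\frac{1}{F{\left(692 \right)} - 395798} - Y{\left(-610 \right)} = \frac{1}{692 - 395798} - \left(-248 - 610\right) = \frac{1}{-395106} - -858 = - \frac{1}{395106} + 858 = \frac{339000947}{395106}$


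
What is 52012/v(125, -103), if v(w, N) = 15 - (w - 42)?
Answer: -13003/17 ≈ -764.88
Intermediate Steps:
v(w, N) = 57 - w (v(w, N) = 15 - (-42 + w) = 15 + (42 - w) = 57 - w)
52012/v(125, -103) = 52012/(57 - 1*125) = 52012/(57 - 125) = 52012/(-68) = 52012*(-1/68) = -13003/17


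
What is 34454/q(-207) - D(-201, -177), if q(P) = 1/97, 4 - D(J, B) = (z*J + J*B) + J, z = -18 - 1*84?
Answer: 3397912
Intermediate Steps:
z = -102 (z = -18 - 84 = -102)
D(J, B) = 4 + 101*J - B*J (D(J, B) = 4 - ((-102*J + J*B) + J) = 4 - ((-102*J + B*J) + J) = 4 - (-101*J + B*J) = 4 + (101*J - B*J) = 4 + 101*J - B*J)
q(P) = 1/97
34454/q(-207) - D(-201, -177) = 34454/(1/97) - (4 + 101*(-201) - 1*(-177)*(-201)) = 34454*97 - (4 - 20301 - 35577) = 3342038 - 1*(-55874) = 3342038 + 55874 = 3397912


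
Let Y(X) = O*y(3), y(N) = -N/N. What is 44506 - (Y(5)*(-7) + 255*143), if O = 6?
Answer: 7999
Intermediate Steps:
y(N) = -1 (y(N) = -1*1 = -1)
Y(X) = -6 (Y(X) = 6*(-1) = -6)
44506 - (Y(5)*(-7) + 255*143) = 44506 - (-6*(-7) + 255*143) = 44506 - (42 + 36465) = 44506 - 1*36507 = 44506 - 36507 = 7999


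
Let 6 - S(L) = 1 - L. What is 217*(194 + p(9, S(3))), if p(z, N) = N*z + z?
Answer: 59675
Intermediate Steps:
S(L) = 5 + L (S(L) = 6 - (1 - L) = 6 + (-1 + L) = 5 + L)
p(z, N) = z + N*z
217*(194 + p(9, S(3))) = 217*(194 + 9*(1 + (5 + 3))) = 217*(194 + 9*(1 + 8)) = 217*(194 + 9*9) = 217*(194 + 81) = 217*275 = 59675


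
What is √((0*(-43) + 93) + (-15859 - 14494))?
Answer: 2*I*√7565 ≈ 173.95*I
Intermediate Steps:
√((0*(-43) + 93) + (-15859 - 14494)) = √((0 + 93) - 30353) = √(93 - 30353) = √(-30260) = 2*I*√7565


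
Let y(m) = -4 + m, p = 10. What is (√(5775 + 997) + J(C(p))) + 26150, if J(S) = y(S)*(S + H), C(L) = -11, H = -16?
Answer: 26555 + 2*√1693 ≈ 26637.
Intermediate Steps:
J(S) = (-16 + S)*(-4 + S) (J(S) = (-4 + S)*(S - 16) = (-4 + S)*(-16 + S) = (-16 + S)*(-4 + S))
(√(5775 + 997) + J(C(p))) + 26150 = (√(5775 + 997) + (-16 - 11)*(-4 - 11)) + 26150 = (√6772 - 27*(-15)) + 26150 = (2*√1693 + 405) + 26150 = (405 + 2*√1693) + 26150 = 26555 + 2*√1693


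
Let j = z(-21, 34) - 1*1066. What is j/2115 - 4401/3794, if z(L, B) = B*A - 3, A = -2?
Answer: -4540631/2674770 ≈ -1.6976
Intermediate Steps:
z(L, B) = -3 - 2*B (z(L, B) = B*(-2) - 3 = -2*B - 3 = -3 - 2*B)
j = -1137 (j = (-3 - 2*34) - 1*1066 = (-3 - 68) - 1066 = -71 - 1066 = -1137)
j/2115 - 4401/3794 = -1137/2115 - 4401/3794 = -1137*1/2115 - 4401*1/3794 = -379/705 - 4401/3794 = -4540631/2674770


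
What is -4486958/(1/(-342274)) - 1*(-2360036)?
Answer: 1535771422528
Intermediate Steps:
-4486958/(1/(-342274)) - 1*(-2360036) = -4486958/(-1/342274) + 2360036 = -4486958*(-342274) + 2360036 = 1535769062492 + 2360036 = 1535771422528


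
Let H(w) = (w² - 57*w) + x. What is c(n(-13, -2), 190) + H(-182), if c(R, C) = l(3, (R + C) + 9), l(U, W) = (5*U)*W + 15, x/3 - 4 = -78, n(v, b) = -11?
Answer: 46111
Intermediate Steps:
x = -222 (x = 12 + 3*(-78) = 12 - 234 = -222)
H(w) = -222 + w² - 57*w (H(w) = (w² - 57*w) - 222 = -222 + w² - 57*w)
l(U, W) = 15 + 5*U*W (l(U, W) = 5*U*W + 15 = 15 + 5*U*W)
c(R, C) = 150 + 15*C + 15*R (c(R, C) = 15 + 5*3*((R + C) + 9) = 15 + 5*3*((C + R) + 9) = 15 + 5*3*(9 + C + R) = 15 + (135 + 15*C + 15*R) = 150 + 15*C + 15*R)
c(n(-13, -2), 190) + H(-182) = (150 + 15*190 + 15*(-11)) + (-222 + (-182)² - 57*(-182)) = (150 + 2850 - 165) + (-222 + 33124 + 10374) = 2835 + 43276 = 46111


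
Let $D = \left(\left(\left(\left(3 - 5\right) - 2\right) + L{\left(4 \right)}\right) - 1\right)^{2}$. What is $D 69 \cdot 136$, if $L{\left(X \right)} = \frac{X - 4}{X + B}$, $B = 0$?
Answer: $234600$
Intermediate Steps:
$L{\left(X \right)} = \frac{-4 + X}{X}$ ($L{\left(X \right)} = \frac{X - 4}{X + 0} = \frac{-4 + X}{X}$)
$D = 25$ ($D = \left(\left(\left(\left(3 - 5\right) - 2\right) + \frac{-4 + 4}{4}\right) - 1\right)^{2} = \left(\left(\left(\left(3 - 5\right) - 2\right) + \frac{1}{4} \cdot 0\right) - 1\right)^{2} = \left(\left(\left(-2 - 2\right) + 0\right) - 1\right)^{2} = \left(\left(-4 + 0\right) - 1\right)^{2} = \left(-4 - 1\right)^{2} = \left(-5\right)^{2} = 25$)
$D 69 \cdot 136 = 25 \cdot 69 \cdot 136 = 1725 \cdot 136 = 234600$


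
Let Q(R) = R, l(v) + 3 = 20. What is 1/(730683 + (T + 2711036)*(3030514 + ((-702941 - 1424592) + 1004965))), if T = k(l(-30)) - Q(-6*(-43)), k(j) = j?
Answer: 1/5172051207753 ≈ 1.9335e-13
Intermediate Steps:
l(v) = 17 (l(v) = -3 + 20 = 17)
T = -241 (T = 17 - (-6)*(-43) = 17 - 1*258 = 17 - 258 = -241)
1/(730683 + (T + 2711036)*(3030514 + ((-702941 - 1424592) + 1004965))) = 1/(730683 + (-241 + 2711036)*(3030514 + ((-702941 - 1424592) + 1004965))) = 1/(730683 + 2710795*(3030514 + (-2127533 + 1004965))) = 1/(730683 + 2710795*(3030514 - 1122568)) = 1/(730683 + 2710795*1907946) = 1/(730683 + 5172050477070) = 1/5172051207753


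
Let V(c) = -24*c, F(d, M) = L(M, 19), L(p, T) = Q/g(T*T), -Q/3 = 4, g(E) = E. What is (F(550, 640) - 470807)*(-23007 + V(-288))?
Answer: 2735527751205/361 ≈ 7.5776e+9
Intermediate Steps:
Q = -12 (Q = -3*4 = -12)
L(p, T) = -12/T²
F(d, M) = -12/361 (F(d, M) = -12/19² = -12*1/361 = -12/361)
(F(550, 640) - 470807)*(-23007 + V(-288)) = (-12/361 - 470807)*(-23007 - 24*(-288)) = -169961339*(-23007 + 6912)/361 = -169961339/361*(-16095) = 2735527751205/361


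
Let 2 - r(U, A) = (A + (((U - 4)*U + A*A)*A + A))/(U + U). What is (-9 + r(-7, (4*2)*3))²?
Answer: 61011721/49 ≈ 1.2451e+6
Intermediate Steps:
r(U, A) = 2 - (2*A + A*(A² + U*(-4 + U)))/(2*U) (r(U, A) = 2 - (A + (((U - 4)*U + A*A)*A + A))/(U + U) = 2 - (A + (((-4 + U)*U + A²)*A + A))/(2*U) = 2 - (A + ((U*(-4 + U) + A²)*A + A))*1/(2*U) = 2 - (A + ((A² + U*(-4 + U))*A + A))*1/(2*U) = 2 - (A + (A*(A² + U*(-4 + U)) + A))*1/(2*U) = 2 - (A + (A + A*(A² + U*(-4 + U))))*1/(2*U) = 2 - (2*A + A*(A² + U*(-4 + U)))*1/(2*U) = 2 - (2*A + A*(A² + U*(-4 + U)))/(2*U))
(-9 + r(-7, (4*2)*3))² = (-9 + (½)*(-((4*2)*3)³ - 2*4*2*3 - 7*(4 + 4*((4*2)*3) - 1*(4*2)*3*(-7)))/(-7))² = (-9 + (½)*(-⅐)*(-(8*3)³ - 16*3 - 7*(4 + 4*(8*3) - 1*8*3*(-7))))² = (-9 + (½)*(-⅐)*(-1*24³ - 2*24 - 7*(4 + 4*24 - 1*24*(-7))))² = (-9 + (½)*(-⅐)*(-1*13824 - 48 - 7*(4 + 96 + 168)))² = (-9 + (½)*(-⅐)*(-13824 - 48 - 7*268))² = (-9 + (½)*(-⅐)*(-13824 - 48 - 1876))² = (-9 + (½)*(-⅐)*(-15748))² = (-9 + 7874/7)² = (7811/7)² = 61011721/49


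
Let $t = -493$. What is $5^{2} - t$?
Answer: $518$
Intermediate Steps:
$5^{2} - t = 5^{2} - -493 = 25 + 493 = 518$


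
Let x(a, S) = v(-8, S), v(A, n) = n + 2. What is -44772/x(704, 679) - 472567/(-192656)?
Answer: -2767925435/43732912 ≈ -63.292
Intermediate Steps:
v(A, n) = 2 + n
x(a, S) = 2 + S
-44772/x(704, 679) - 472567/(-192656) = -44772/(2 + 679) - 472567/(-192656) = -44772/681 - 472567*(-1/192656) = -44772*1/681 + 472567/192656 = -14924/227 + 472567/192656 = -2767925435/43732912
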